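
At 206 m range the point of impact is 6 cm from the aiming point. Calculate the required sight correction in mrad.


1 mrad subtends 1 cm per 10 m of range, so adj = error_cm / (dist_m / 10) = 6 / (206/10) = 0.2913 mrad

0.2913 mrad


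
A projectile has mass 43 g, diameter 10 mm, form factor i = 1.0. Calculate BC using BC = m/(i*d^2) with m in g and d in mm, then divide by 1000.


BC = m/(i*d^2*1000) = 43/(1.0 * 10^2 * 1000) = 0.00043

0.00043


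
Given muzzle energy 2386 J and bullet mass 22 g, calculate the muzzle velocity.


v = sqrt(2*E/m) = sqrt(2*2386/0.022) = 465.7 m/s

465.7 m/s


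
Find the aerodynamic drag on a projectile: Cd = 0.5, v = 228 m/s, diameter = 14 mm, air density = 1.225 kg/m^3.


A = pi*(d/2)^2 = pi*(14/2000)^2 = 1.53938e-04 m^2
Fd = 0.5*Cd*rho*A*v^2 = 0.5*0.5*1.225*1.53938e-04*228^2 = 2.451 N

2.451 N


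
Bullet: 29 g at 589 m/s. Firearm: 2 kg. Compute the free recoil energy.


v_r = m_p*v_p/m_gun = 0.029*589/2 = 8.5405 m/s, E_r = 0.5*m_gun*v_r^2 = 0.5*2*8.5405^2 = 72.94 J

72.94 J


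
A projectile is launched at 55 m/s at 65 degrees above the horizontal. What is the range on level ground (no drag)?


R = v0^2 * sin(2*theta) / g = 55^2 * sin(2*65°) / 9.81 = 236.2 m

236.2 m


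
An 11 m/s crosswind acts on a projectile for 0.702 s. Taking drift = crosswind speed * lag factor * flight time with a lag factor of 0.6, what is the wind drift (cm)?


drift = v_wind * lag * t = 11 * 0.6 * 0.702 = 4.6332 m ≈ 463.3 cm

463.3 cm


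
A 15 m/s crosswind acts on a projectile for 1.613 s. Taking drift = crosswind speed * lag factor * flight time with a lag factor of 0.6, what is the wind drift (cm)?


drift = v_wind * lag * t = 15 * 0.6 * 1.613 = 14.517 m ≈ 1452 cm

1452 cm


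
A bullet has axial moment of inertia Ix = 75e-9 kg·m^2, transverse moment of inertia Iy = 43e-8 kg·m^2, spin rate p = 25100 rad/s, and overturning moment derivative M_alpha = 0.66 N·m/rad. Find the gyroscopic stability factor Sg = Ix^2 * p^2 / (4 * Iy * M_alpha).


Sg = Ix^2 * p^2 / (4 * Iy * M_alpha) = (75e-9)^2 * 25100^2 / (4 * 43e-8 * 0.66) = 3.122

3.122


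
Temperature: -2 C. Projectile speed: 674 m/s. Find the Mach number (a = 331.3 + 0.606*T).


a = 331.3 + 0.606*(-2) = 330.088 m/s
M = v/a = 674/330.088 = 2.042

2.042


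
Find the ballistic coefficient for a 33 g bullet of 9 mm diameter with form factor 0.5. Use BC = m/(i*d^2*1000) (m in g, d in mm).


BC = m/(i*d^2*1000) = 33/(0.5 * 9^2 * 1000) = 0.0008148

0.0008148


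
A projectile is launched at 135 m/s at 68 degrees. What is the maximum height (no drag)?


H = (v0*sin(theta))^2 / (2g) = (135*sin(68°))^2 / (2*9.81) = 798.5 m

798.5 m


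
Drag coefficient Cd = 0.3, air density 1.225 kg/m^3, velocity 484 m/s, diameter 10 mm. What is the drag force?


A = pi*(d/2)^2 = pi*(10/2000)^2 = 7.85398e-05 m^2
Fd = 0.5*Cd*rho*A*v^2 = 0.5*0.3*1.225*7.85398e-05*484^2 = 3.381 N

3.381 N


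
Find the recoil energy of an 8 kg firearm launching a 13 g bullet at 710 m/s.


v_r = m_p*v_p/m_gun = 0.013*710/8 = 1.15375 m/s, E_r = 0.5*m_gun*v_r^2 = 0.5*8*1.15375^2 = 5.325 J

5.325 J


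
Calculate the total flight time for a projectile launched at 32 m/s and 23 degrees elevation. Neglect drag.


T = 2*v0*sin(theta)/g = 2*32*sin(23°)/9.81 = 2.549 s

2.549 s


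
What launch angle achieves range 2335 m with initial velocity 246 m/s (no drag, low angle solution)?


sin(2*theta) = R*g/v0^2 = 2335*9.81/246^2 = 0.378517, theta = arcsin(0.378517)/2 = 11.12°

11.12 degrees


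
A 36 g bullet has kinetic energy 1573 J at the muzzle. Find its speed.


v = sqrt(2*E/m) = sqrt(2*1573/0.036) = 295.6 m/s

295.6 m/s


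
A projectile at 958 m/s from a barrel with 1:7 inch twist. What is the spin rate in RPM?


twist_m = 7*0.0254 = 0.1778 m
spin = v/twist = 958/0.1778 = 5388.076 rev/s
RPM = spin*60 = 5388.076*60 ≈ 323285 RPM

323285 RPM


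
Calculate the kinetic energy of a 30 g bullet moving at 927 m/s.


E = 0.5*m*v^2 = 0.5*0.03*927^2 = 12890 J

12890 J


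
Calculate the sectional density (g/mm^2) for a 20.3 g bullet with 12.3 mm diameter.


SD = m/d^2 = 20.3/12.3^2 = 0.1342 g/mm^2

0.1342 g/mm^2


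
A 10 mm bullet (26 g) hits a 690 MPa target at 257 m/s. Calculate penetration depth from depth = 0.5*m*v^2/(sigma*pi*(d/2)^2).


A = pi*(d/2)^2 = pi*(10/2)^2 = 78.5398 mm^2
E = 0.5*m*v^2 = 0.5*0.026*257^2 = 858.637 J
depth = E/(sigma*A) = 858.637 J / (690 MPa * 78.5398 mm^2) = 858.637/(690 * 78.5398) m = 0.0158442 m ≈ 15.84 mm

15.84 mm


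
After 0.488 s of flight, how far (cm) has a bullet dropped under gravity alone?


drop = 0.5*g*t^2 = 0.5*9.81*0.488^2 = 1.1681 m ≈ 116.8 cm

116.8 cm


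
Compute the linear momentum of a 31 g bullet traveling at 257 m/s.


p = m*v = 0.031*257 = 7.967 kg·m/s

7.967 kg·m/s


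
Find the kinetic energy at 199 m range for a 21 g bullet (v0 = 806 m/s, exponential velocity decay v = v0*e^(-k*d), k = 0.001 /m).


v = v0*exp(-k*d) = 806*exp(-0.001*199) = 660.557 m/s
E = 0.5*m*v^2 = 0.5*0.021*660.557^2 = 4582 J

4582 J


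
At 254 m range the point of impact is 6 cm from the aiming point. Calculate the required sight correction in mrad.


1 mrad subtends 1 cm per 10 m of range, so adj = error_cm / (dist_m / 10) = 6 / (254/10) = 0.2362 mrad

0.2362 mrad


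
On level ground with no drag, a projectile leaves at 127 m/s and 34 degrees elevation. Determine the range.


R = v0^2 * sin(2*theta) / g = 127^2 * sin(2*34°) / 9.81 = 1524 m

1524 m


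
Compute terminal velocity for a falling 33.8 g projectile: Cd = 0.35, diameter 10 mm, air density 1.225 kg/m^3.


A = pi*(d/2)^2 = pi*(10/2000)^2 = 7.85398e-05 m^2
vt = sqrt(2mg/(Cd*rho*A)) = sqrt(2*0.0338*9.81/(0.35 * 1.225 * 7.85398e-05)) = 140.3 m/s

140.3 m/s


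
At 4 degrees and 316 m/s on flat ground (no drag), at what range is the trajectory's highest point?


R = v0^2*sin(2*theta)/g = 316^2*sin(2*4°)/9.81 = 1416.64 m
apex_dist = R/2 = 1416.64/2 = 708.3 m

708.3 m


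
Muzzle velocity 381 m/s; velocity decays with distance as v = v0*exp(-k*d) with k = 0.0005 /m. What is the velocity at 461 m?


v = v0*exp(-k*d) = 381*exp(-0.0005*461) = 302.6 m/s

302.6 m/s


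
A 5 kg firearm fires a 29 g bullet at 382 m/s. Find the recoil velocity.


v_recoil = m_p * v_p / m_gun = 0.029 * 382 / 5 = 2.216 m/s

2.216 m/s


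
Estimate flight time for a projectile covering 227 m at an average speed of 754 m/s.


t = d/v = 227/754 = 0.3011 s

0.3011 s


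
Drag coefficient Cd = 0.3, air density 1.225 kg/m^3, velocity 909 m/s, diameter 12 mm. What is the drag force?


A = pi*(d/2)^2 = pi*(12/2000)^2 = 1.13097e-04 m^2
Fd = 0.5*Cd*rho*A*v^2 = 0.5*0.3*1.225*1.13097e-04*909^2 = 17.17 N

17.17 N


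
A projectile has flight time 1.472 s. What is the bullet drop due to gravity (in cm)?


drop = 0.5*g*t^2 = 0.5*9.81*1.472^2 = 10.6281 m ≈ 1063 cm

1063 cm


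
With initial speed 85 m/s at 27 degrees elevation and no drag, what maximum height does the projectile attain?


H = (v0*sin(theta))^2 / (2g) = (85*sin(27°))^2 / (2*9.81) = 75.9 m

75.9 m


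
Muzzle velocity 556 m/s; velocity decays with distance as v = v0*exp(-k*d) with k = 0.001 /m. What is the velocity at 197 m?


v = v0*exp(-k*d) = 556*exp(-0.001*197) = 456.6 m/s

456.6 m/s


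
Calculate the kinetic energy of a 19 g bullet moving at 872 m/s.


E = 0.5*m*v^2 = 0.5*0.019*872^2 = 7224 J

7224 J


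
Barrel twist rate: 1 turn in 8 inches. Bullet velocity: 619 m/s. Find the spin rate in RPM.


twist_m = 8*0.0254 = 0.2032 m
spin = v/twist = 619/0.2032 = 3046.26 rev/s
RPM = spin*60 = 3046.26*60 ≈ 182776 RPM

182776 RPM


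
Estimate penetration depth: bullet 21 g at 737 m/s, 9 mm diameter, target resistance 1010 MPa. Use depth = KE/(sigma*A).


A = pi*(d/2)^2 = pi*(9/2)^2 = 63.6173 mm^2
E = 0.5*m*v^2 = 0.5*0.021*737^2 = 5703.27 J
depth = E/(sigma*A) = 5703.27 J / (1010 MPa * 63.6173 mm^2) = 5703.27/(1010 * 63.6173) m = 0.0887622 m ≈ 88.76 mm

88.76 mm


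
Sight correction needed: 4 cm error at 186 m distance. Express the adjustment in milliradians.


1 mrad subtends 1 cm per 10 m of range, so adj = error_cm / (dist_m / 10) = 4 / (186/10) = 0.2151 mrad

0.2151 mrad


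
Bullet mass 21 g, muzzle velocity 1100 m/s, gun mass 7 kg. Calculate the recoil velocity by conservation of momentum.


v_recoil = m_p * v_p / m_gun = 0.021 * 1100 / 7 = 3.3 m/s

3.3 m/s


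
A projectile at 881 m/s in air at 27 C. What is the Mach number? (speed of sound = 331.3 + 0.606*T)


a = 331.3 + 0.606*(27) = 347.662 m/s
M = v/a = 881/347.662 = 2.534

2.534


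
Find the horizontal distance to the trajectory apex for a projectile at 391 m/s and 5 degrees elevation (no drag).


R = v0^2*sin(2*theta)/g = 391^2*sin(2*5°)/9.81 = 2706.17 m
apex_dist = R/2 = 2706.17/2 = 1353 m

1353 m


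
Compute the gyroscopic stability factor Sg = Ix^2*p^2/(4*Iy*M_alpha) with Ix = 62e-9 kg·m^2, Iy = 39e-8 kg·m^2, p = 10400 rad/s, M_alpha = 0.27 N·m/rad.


Sg = Ix^2 * p^2 / (4 * Iy * M_alpha) = (62e-9)^2 * 10400^2 / (4 * 39e-8 * 0.27) = 0.9871

0.9871


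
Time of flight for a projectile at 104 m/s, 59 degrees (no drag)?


T = 2*v0*sin(theta)/g = 2*104*sin(59°)/9.81 = 18.17 s

18.17 s


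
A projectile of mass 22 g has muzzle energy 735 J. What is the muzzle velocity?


v = sqrt(2*E/m) = sqrt(2*735/0.022) = 258.5 m/s

258.5 m/s


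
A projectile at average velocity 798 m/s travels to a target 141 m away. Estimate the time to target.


t = d/v = 141/798 = 0.1767 s

0.1767 s


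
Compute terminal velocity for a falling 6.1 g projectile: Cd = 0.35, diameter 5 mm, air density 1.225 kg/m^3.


A = pi*(d/2)^2 = pi*(5/2000)^2 = 1.96350e-05 m^2
vt = sqrt(2mg/(Cd*rho*A)) = sqrt(2*0.0061*9.81/(0.35 * 1.225 * 1.96350e-05)) = 119.2 m/s

119.2 m/s


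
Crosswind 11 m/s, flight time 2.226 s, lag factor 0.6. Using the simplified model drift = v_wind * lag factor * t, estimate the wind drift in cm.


drift = v_wind * lag * t = 11 * 0.6 * 2.226 = 14.6916 m ≈ 1469 cm

1469 cm


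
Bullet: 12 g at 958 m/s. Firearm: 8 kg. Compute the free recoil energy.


v_r = m_p*v_p/m_gun = 0.012*958/8 = 1.437 m/s, E_r = 0.5*m_gun*v_r^2 = 0.5*8*1.437^2 = 8.26 J

8.26 J


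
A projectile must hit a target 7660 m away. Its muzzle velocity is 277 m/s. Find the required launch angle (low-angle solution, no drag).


sin(2*theta) = R*g/v0^2 = 7660*9.81/277^2 = 0.979351, theta = arcsin(0.979351)/2 = 39.17°

39.17 degrees


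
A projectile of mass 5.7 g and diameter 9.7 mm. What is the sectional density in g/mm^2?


SD = m/d^2 = 5.7/9.7^2 = 0.06058 g/mm^2

0.06058 g/mm^2


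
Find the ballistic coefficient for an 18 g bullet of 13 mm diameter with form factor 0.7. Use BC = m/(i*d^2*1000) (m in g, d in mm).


BC = m/(i*d^2*1000) = 18/(0.7 * 13^2 * 1000) = 0.0001522

0.0001522


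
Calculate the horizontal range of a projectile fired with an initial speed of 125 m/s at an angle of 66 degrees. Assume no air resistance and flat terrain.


R = v0^2 * sin(2*theta) / g = 125^2 * sin(2*66°) / 9.81 = 1184 m

1184 m


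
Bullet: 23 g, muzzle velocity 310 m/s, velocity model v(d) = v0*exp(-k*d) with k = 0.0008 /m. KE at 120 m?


v = v0*exp(-k*d) = 310*exp(-0.0008*120) = 281.624 m/s
E = 0.5*m*v^2 = 0.5*0.023*281.624^2 = 912.1 J

912.1 J


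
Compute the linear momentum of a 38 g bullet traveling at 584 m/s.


p = m*v = 0.038*584 = 22.19 kg·m/s

22.19 kg·m/s


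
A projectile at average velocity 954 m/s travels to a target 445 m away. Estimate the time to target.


t = d/v = 445/954 = 0.4665 s

0.4665 s


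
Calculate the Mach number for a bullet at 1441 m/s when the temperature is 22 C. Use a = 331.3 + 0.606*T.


a = 331.3 + 0.606*(22) = 344.632 m/s
M = v/a = 1441/344.632 = 4.181

4.181


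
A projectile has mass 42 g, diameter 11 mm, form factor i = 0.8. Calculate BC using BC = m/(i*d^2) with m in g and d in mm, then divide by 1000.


BC = m/(i*d^2*1000) = 42/(0.8 * 11^2 * 1000) = 0.0004339

0.0004339


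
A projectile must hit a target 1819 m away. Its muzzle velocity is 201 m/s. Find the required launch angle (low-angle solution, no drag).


sin(2*theta) = R*g/v0^2 = 1819*9.81/201^2 = 0.441682, theta = arcsin(0.441682)/2 = 13.11°

13.11 degrees


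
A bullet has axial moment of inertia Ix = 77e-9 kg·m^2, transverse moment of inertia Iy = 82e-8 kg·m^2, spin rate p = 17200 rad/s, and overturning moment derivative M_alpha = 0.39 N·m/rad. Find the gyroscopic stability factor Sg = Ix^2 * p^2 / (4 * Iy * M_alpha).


Sg = Ix^2 * p^2 / (4 * Iy * M_alpha) = (77e-9)^2 * 17200^2 / (4 * 82e-8 * 0.39) = 1.371

1.371


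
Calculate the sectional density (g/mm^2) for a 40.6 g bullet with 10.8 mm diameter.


SD = m/d^2 = 40.6/10.8^2 = 0.3481 g/mm^2

0.3481 g/mm^2


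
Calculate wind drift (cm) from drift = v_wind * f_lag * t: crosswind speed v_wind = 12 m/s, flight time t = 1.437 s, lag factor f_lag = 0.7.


drift = v_wind * lag * t = 12 * 0.7 * 1.437 = 12.0708 m ≈ 1207 cm

1207 cm


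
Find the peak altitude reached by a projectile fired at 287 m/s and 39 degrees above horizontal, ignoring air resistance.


H = (v0*sin(theta))^2 / (2g) = (287*sin(39°))^2 / (2*9.81) = 1663 m

1663 m


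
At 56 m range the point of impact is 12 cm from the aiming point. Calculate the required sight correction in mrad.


1 mrad subtends 1 cm per 10 m of range, so adj = error_cm / (dist_m / 10) = 12 / (56/10) = 2.143 mrad

2.143 mrad


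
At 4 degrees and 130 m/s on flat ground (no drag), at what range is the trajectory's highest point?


R = v0^2*sin(2*theta)/g = 130^2*sin(2*4°)/9.81 = 239.758 m
apex_dist = R/2 = 239.758/2 = 119.9 m

119.9 m


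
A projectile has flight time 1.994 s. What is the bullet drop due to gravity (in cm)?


drop = 0.5*g*t^2 = 0.5*9.81*1.994^2 = 19.5025 m ≈ 1950 cm

1950 cm


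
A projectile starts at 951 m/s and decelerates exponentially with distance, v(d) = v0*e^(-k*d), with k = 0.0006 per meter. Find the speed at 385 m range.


v = v0*exp(-k*d) = 951*exp(-0.0006*385) = 754.8 m/s

754.8 m/s


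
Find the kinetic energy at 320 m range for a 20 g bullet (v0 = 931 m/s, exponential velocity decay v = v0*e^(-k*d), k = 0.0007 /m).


v = v0*exp(-k*d) = 931*exp(-0.0007*320) = 744.162 m/s
E = 0.5*m*v^2 = 0.5*0.02*744.162^2 = 5538 J

5538 J


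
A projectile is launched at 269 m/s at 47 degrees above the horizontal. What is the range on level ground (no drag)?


R = v0^2 * sin(2*theta) / g = 269^2 * sin(2*47°) / 9.81 = 7358 m

7358 m


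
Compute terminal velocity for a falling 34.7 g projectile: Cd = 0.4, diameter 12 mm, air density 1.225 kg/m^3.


A = pi*(d/2)^2 = pi*(12/2000)^2 = 1.13097e-04 m^2
vt = sqrt(2mg/(Cd*rho*A)) = sqrt(2*0.0347*9.81/(0.4 * 1.225 * 1.13097e-04)) = 110.8 m/s

110.8 m/s


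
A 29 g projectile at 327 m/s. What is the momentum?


p = m*v = 0.029*327 = 9.483 kg·m/s

9.483 kg·m/s


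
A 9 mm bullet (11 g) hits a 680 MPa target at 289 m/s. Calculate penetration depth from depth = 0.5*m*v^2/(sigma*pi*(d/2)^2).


A = pi*(d/2)^2 = pi*(9/2)^2 = 63.6173 mm^2
E = 0.5*m*v^2 = 0.5*0.011*289^2 = 459.365 J
depth = E/(sigma*A) = 459.365 J / (680 MPa * 63.6173 mm^2) = 459.365/(680 * 63.6173) m = 0.0106188 m ≈ 10.62 mm

10.62 mm


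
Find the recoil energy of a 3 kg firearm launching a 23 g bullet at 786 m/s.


v_r = m_p*v_p/m_gun = 0.023*786/3 = 6.026 m/s, E_r = 0.5*m_gun*v_r^2 = 0.5*3*6.026^2 = 54.47 J

54.47 J


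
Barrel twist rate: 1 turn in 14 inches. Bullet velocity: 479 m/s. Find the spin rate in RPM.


twist_m = 14*0.0254 = 0.3556 m
spin = v/twist = 479/0.3556 = 1347.019 rev/s
RPM = spin*60 = 1347.019*60 ≈ 80821 RPM

80821 RPM


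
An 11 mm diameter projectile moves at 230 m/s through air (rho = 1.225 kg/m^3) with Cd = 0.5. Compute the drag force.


A = pi*(d/2)^2 = pi*(11/2000)^2 = 9.50332e-05 m^2
Fd = 0.5*Cd*rho*A*v^2 = 0.5*0.5*1.225*9.50332e-05*230^2 = 1.54 N

1.54 N


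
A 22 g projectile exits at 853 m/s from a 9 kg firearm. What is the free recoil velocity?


v_recoil = m_p * v_p / m_gun = 0.022 * 853 / 9 = 2.085 m/s

2.085 m/s


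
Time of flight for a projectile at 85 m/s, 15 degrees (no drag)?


T = 2*v0*sin(theta)/g = 2*85*sin(15°)/9.81 = 4.485 s

4.485 s


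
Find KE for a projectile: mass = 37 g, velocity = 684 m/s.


E = 0.5*m*v^2 = 0.5*0.037*684^2 = 8655 J

8655 J


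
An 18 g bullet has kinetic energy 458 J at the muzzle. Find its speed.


v = sqrt(2*E/m) = sqrt(2*458/0.018) = 225.6 m/s

225.6 m/s


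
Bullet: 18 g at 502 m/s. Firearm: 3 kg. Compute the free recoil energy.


v_r = m_p*v_p/m_gun = 0.018*502/3 = 3.012 m/s, E_r = 0.5*m_gun*v_r^2 = 0.5*3*3.012^2 = 13.61 J

13.61 J


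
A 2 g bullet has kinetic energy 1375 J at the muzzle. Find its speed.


v = sqrt(2*E/m) = sqrt(2*1375/0.002) = 1173 m/s

1173 m/s


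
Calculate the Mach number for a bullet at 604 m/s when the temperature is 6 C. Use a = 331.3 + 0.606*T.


a = 331.3 + 0.606*(6) = 334.936 m/s
M = v/a = 604/334.936 = 1.803

1.803


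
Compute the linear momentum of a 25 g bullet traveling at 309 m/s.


p = m*v = 0.025*309 = 7.725 kg·m/s

7.725 kg·m/s


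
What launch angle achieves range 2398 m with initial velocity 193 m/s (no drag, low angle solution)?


sin(2*theta) = R*g/v0^2 = 2398*9.81/193^2 = 0.631544, theta = arcsin(0.631544)/2 = 19.58°

19.58 degrees


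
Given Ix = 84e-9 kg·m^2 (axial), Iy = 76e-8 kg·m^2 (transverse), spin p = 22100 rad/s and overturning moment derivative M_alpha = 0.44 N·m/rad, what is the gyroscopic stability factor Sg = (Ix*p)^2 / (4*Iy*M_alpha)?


Sg = Ix^2 * p^2 / (4 * Iy * M_alpha) = (84e-9)^2 * 22100^2 / (4 * 76e-8 * 0.44) = 2.576

2.576


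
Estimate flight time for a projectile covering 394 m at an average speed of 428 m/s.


t = d/v = 394/428 = 0.9206 s

0.9206 s


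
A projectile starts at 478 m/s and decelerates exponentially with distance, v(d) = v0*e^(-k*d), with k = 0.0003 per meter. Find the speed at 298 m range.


v = v0*exp(-k*d) = 478*exp(-0.0003*298) = 437.1 m/s

437.1 m/s


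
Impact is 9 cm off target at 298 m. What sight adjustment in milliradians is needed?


1 mrad subtends 1 cm per 10 m of range, so adj = error_cm / (dist_m / 10) = 9 / (298/10) = 0.302 mrad

0.302 mrad


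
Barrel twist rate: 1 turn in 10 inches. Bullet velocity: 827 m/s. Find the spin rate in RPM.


twist_m = 10*0.0254 = 0.254 m
spin = v/twist = 827/0.254 = 3255.906 rev/s
RPM = spin*60 = 3255.906*60 ≈ 195354 RPM

195354 RPM


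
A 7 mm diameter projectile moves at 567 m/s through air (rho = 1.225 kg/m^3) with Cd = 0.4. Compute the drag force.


A = pi*(d/2)^2 = pi*(7/2000)^2 = 3.84845e-05 m^2
Fd = 0.5*Cd*rho*A*v^2 = 0.5*0.4*1.225*3.84845e-05*567^2 = 3.031 N

3.031 N


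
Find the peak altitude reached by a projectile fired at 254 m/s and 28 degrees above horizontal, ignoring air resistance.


H = (v0*sin(theta))^2 / (2g) = (254*sin(28°))^2 / (2*9.81) = 724.7 m

724.7 m


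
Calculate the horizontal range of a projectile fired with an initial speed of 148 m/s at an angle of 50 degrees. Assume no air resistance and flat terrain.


R = v0^2 * sin(2*theta) / g = 148^2 * sin(2*50°) / 9.81 = 2199 m

2199 m


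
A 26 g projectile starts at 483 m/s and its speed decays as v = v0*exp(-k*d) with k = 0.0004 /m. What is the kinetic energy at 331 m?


v = v0*exp(-k*d) = 483*exp(-0.0004*331) = 423.103 m/s
E = 0.5*m*v^2 = 0.5*0.026*423.103^2 = 2327 J

2327 J


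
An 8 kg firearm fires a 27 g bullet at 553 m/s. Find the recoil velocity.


v_recoil = m_p * v_p / m_gun = 0.027 * 553 / 8 = 1.866 m/s

1.866 m/s


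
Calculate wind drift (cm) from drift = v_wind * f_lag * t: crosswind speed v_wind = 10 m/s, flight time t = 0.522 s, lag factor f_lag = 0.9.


drift = v_wind * lag * t = 10 * 0.9 * 0.522 = 4.698 m ≈ 469.8 cm

469.8 cm


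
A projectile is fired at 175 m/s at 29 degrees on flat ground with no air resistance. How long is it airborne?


T = 2*v0*sin(theta)/g = 2*175*sin(29°)/9.81 = 17.3 s

17.3 s


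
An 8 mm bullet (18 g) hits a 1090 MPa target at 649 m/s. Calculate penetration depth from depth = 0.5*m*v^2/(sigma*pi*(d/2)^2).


A = pi*(d/2)^2 = pi*(8/2)^2 = 50.2655 mm^2
E = 0.5*m*v^2 = 0.5*0.018*649^2 = 3790.81 J
depth = E/(sigma*A) = 3790.81 J / (1090 MPa * 50.2655 mm^2) = 3790.81/(1090 * 50.2655) m = 0.0691888 m ≈ 69.19 mm

69.19 mm


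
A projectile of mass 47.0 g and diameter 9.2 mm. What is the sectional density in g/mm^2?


SD = m/d^2 = 47.0/9.2^2 = 0.5553 g/mm^2

0.5553 g/mm^2


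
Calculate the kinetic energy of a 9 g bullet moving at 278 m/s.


E = 0.5*m*v^2 = 0.5*0.009*278^2 = 347.8 J

347.8 J


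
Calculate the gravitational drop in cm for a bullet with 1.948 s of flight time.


drop = 0.5*g*t^2 = 0.5*9.81*1.948^2 = 18.613 m ≈ 1861 cm

1861 cm


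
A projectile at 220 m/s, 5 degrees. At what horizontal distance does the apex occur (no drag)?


R = v0^2*sin(2*theta)/g = 220^2*sin(2*5°)/9.81 = 856.735 m
apex_dist = R/2 = 856.735/2 = 428.4 m

428.4 m


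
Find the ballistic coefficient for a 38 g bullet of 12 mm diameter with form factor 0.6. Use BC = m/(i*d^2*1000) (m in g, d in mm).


BC = m/(i*d^2*1000) = 38/(0.6 * 12^2 * 1000) = 0.0004398

0.0004398


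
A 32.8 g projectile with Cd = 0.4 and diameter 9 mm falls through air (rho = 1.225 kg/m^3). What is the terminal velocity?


A = pi*(d/2)^2 = pi*(9/2000)^2 = 6.36173e-05 m^2
vt = sqrt(2mg/(Cd*rho*A)) = sqrt(2*0.0328*9.81/(0.4 * 1.225 * 6.36173e-05)) = 143.7 m/s

143.7 m/s


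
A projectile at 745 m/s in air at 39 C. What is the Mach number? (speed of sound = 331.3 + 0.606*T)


a = 331.3 + 0.606*(39) = 354.934 m/s
M = v/a = 745/354.934 = 2.099

2.099


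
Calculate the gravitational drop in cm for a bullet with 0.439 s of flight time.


drop = 0.5*g*t^2 = 0.5*9.81*0.439^2 = 0.945297 m ≈ 94.53 cm

94.53 cm


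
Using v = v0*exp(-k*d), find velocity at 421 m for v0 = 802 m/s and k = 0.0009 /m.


v = v0*exp(-k*d) = 802*exp(-0.0009*421) = 549.1 m/s

549.1 m/s


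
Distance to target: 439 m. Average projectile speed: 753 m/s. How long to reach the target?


t = d/v = 439/753 = 0.583 s

0.583 s


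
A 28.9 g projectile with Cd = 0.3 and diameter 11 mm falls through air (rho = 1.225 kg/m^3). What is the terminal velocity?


A = pi*(d/2)^2 = pi*(11/2000)^2 = 9.50332e-05 m^2
vt = sqrt(2mg/(Cd*rho*A)) = sqrt(2*0.0289*9.81/(0.3 * 1.225 * 9.50332e-05)) = 127.4 m/s

127.4 m/s


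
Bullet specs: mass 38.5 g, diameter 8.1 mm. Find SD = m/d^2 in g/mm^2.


SD = m/d^2 = 38.5/8.1^2 = 0.5868 g/mm^2

0.5868 g/mm^2


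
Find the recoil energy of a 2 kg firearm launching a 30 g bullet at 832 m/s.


v_r = m_p*v_p/m_gun = 0.03*832/2 = 12.48 m/s, E_r = 0.5*m_gun*v_r^2 = 0.5*2*12.48^2 = 155.8 J

155.8 J


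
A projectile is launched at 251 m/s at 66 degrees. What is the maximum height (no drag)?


H = (v0*sin(theta))^2 / (2g) = (251*sin(66°))^2 / (2*9.81) = 2680 m

2680 m


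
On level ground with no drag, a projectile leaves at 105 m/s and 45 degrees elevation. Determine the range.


R = v0^2 * sin(2*theta) / g = 105^2 * sin(2*45°) / 9.81 = 1124 m

1124 m


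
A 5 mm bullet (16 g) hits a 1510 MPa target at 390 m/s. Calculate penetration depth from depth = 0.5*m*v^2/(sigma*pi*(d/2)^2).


A = pi*(d/2)^2 = pi*(5/2)^2 = 19.635 mm^2
E = 0.5*m*v^2 = 0.5*0.016*390^2 = 1216.8 J
depth = E/(sigma*A) = 1216.8 J / (1510 MPa * 19.635 mm^2) = 1216.8/(1510 * 19.635) m = 0.0410405 m ≈ 41.04 mm

41.04 mm


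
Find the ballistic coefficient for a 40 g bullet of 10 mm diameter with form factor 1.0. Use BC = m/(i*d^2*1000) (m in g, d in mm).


BC = m/(i*d^2*1000) = 40/(1.0 * 10^2 * 1000) = 0.0004

0.0004


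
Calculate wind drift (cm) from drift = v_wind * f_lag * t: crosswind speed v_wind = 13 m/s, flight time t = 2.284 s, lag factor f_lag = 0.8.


drift = v_wind * lag * t = 13 * 0.8 * 2.284 = 23.7536 m ≈ 2375 cm

2375 cm


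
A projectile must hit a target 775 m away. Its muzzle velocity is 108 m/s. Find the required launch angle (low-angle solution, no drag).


sin(2*theta) = R*g/v0^2 = 775*9.81/108^2 = 0.651813, theta = arcsin(0.651813)/2 = 20.34°

20.34 degrees


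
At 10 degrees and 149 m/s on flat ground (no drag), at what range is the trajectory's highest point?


R = v0^2*sin(2*theta)/g = 149^2*sin(2*10°)/9.81 = 774.025 m
apex_dist = R/2 = 774.025/2 = 387 m

387 m


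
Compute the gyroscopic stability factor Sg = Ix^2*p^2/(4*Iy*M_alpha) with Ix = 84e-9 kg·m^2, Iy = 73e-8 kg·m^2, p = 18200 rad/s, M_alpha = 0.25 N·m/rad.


Sg = Ix^2 * p^2 / (4 * Iy * M_alpha) = (84e-9)^2 * 18200^2 / (4 * 73e-8 * 0.25) = 3.202

3.202


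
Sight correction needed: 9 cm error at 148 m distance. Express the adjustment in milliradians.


1 mrad subtends 1 cm per 10 m of range, so adj = error_cm / (dist_m / 10) = 9 / (148/10) = 0.6081 mrad

0.6081 mrad


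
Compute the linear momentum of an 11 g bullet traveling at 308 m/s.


p = m*v = 0.011*308 = 3.388 kg·m/s

3.388 kg·m/s


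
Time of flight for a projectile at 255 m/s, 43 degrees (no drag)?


T = 2*v0*sin(theta)/g = 2*255*sin(43°)/9.81 = 35.46 s

35.46 s


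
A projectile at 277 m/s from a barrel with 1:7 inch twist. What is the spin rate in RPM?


twist_m = 7*0.0254 = 0.1778 m
spin = v/twist = 277/0.1778 = 1557.93 rev/s
RPM = spin*60 = 1557.93*60 ≈ 93476 RPM

93476 RPM


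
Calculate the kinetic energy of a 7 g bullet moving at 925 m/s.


E = 0.5*m*v^2 = 0.5*0.007*925^2 = 2995 J

2995 J


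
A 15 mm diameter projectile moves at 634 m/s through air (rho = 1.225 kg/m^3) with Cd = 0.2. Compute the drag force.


A = pi*(d/2)^2 = pi*(15/2000)^2 = 1.76715e-04 m^2
Fd = 0.5*Cd*rho*A*v^2 = 0.5*0.2*1.225*1.76715e-04*634^2 = 8.701 N

8.701 N


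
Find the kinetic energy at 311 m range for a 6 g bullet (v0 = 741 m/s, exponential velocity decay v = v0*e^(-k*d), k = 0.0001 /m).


v = v0*exp(-k*d) = 741*exp(-0.0001*311) = 718.31 m/s
E = 0.5*m*v^2 = 0.5*0.006*718.31^2 = 1548 J

1548 J


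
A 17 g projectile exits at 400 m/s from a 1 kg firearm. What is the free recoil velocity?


v_recoil = m_p * v_p / m_gun = 0.017 * 400 / 1 = 6.8 m/s

6.8 m/s


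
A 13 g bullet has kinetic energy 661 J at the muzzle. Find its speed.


v = sqrt(2*E/m) = sqrt(2*661/0.013) = 318.9 m/s

318.9 m/s


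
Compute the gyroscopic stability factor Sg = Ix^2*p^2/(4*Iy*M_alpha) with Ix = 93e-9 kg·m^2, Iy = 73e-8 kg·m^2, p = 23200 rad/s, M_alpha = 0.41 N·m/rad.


Sg = Ix^2 * p^2 / (4 * Iy * M_alpha) = (93e-9)^2 * 23200^2 / (4 * 73e-8 * 0.41) = 3.888

3.888


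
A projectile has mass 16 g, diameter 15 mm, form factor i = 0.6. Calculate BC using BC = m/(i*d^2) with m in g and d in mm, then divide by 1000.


BC = m/(i*d^2*1000) = 16/(0.6 * 15^2 * 1000) = 0.0001185

0.0001185


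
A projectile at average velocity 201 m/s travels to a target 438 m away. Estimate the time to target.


t = d/v = 438/201 = 2.179 s

2.179 s


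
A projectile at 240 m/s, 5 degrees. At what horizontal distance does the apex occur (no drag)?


R = v0^2*sin(2*theta)/g = 240^2*sin(2*5°)/9.81 = 1019.59 m
apex_dist = R/2 = 1019.59/2 = 509.8 m

509.8 m


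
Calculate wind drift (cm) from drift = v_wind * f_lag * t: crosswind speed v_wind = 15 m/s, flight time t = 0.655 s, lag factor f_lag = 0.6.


drift = v_wind * lag * t = 15 * 0.6 * 0.655 = 5.895 m ≈ 589.5 cm

589.5 cm


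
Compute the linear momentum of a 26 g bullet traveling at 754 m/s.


p = m*v = 0.026*754 = 19.6 kg·m/s

19.6 kg·m/s


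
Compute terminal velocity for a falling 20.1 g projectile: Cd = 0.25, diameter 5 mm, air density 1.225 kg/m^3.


A = pi*(d/2)^2 = pi*(5/2000)^2 = 1.96350e-05 m^2
vt = sqrt(2mg/(Cd*rho*A)) = sqrt(2*0.0201*9.81/(0.25 * 1.225 * 1.96350e-05)) = 256.1 m/s

256.1 m/s


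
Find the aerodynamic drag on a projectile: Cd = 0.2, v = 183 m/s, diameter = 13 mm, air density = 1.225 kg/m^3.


A = pi*(d/2)^2 = pi*(13/2000)^2 = 1.32732e-04 m^2
Fd = 0.5*Cd*rho*A*v^2 = 0.5*0.2*1.225*1.32732e-04*183^2 = 0.5445 N

0.5445 N


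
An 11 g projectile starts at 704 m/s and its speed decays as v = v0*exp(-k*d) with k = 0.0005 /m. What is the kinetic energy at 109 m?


v = v0*exp(-k*d) = 704*exp(-0.0005*109) = 666.659 m/s
E = 0.5*m*v^2 = 0.5*0.011*666.659^2 = 2444 J

2444 J


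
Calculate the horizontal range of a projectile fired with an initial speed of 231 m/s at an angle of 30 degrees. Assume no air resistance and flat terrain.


R = v0^2 * sin(2*theta) / g = 231^2 * sin(2*30°) / 9.81 = 4711 m

4711 m


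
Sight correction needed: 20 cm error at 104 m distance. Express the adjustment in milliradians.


1 mrad subtends 1 cm per 10 m of range, so adj = error_cm / (dist_m / 10) = 20 / (104/10) = 1.923 mrad

1.923 mrad


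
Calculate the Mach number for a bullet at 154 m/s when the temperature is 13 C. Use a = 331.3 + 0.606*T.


a = 331.3 + 0.606*(13) = 339.178 m/s
M = v/a = 154/339.178 = 0.454

0.454


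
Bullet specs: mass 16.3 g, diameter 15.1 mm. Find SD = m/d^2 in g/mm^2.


SD = m/d^2 = 16.3/15.1^2 = 0.07149 g/mm^2

0.07149 g/mm^2


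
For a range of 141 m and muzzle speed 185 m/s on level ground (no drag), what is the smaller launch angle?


sin(2*theta) = R*g/v0^2 = 141*9.81/185^2 = 0.0404152, theta = arcsin(0.0404152)/2 = 1.158°

1.158 degrees


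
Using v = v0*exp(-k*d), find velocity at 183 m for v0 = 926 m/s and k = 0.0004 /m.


v = v0*exp(-k*d) = 926*exp(-0.0004*183) = 860.6 m/s

860.6 m/s


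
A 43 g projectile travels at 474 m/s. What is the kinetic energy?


E = 0.5*m*v^2 = 0.5*0.043*474^2 = 4831 J

4831 J


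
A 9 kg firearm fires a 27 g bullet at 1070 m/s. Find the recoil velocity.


v_recoil = m_p * v_p / m_gun = 0.027 * 1070 / 9 = 3.21 m/s

3.21 m/s


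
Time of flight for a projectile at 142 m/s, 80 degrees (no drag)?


T = 2*v0*sin(theta)/g = 2*142*sin(80°)/9.81 = 28.51 s

28.51 s


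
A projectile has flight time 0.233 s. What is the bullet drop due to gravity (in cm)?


drop = 0.5*g*t^2 = 0.5*9.81*0.233^2 = 0.266288 m ≈ 26.63 cm

26.63 cm


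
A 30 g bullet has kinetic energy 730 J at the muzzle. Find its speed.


v = sqrt(2*E/m) = sqrt(2*730/0.03) = 220.6 m/s

220.6 m/s


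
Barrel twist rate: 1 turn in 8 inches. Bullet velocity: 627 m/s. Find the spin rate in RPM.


twist_m = 8*0.0254 = 0.2032 m
spin = v/twist = 627/0.2032 = 3085.63 rev/s
RPM = spin*60 = 3085.63*60 ≈ 185138 RPM

185138 RPM


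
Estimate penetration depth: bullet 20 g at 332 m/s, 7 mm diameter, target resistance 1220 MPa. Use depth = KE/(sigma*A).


A = pi*(d/2)^2 = pi*(7/2)^2 = 38.4845 mm^2
E = 0.5*m*v^2 = 0.5*0.02*332^2 = 1102.24 J
depth = E/(sigma*A) = 1102.24 J / (1220 MPa * 38.4845 mm^2) = 1102.24/(1220 * 38.4845) m = 0.0234763 m ≈ 23.48 mm

23.48 mm


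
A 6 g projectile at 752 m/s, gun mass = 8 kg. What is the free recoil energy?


v_r = m_p*v_p/m_gun = 0.006*752/8 = 0.564 m/s, E_r = 0.5*m_gun*v_r^2 = 0.5*8*0.564^2 = 1.272 J

1.272 J


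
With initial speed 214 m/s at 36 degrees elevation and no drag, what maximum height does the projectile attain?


H = (v0*sin(theta))^2 / (2g) = (214*sin(36°))^2 / (2*9.81) = 806.4 m

806.4 m


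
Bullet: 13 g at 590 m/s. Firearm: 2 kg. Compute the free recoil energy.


v_r = m_p*v_p/m_gun = 0.013*590/2 = 3.835 m/s, E_r = 0.5*m_gun*v_r^2 = 0.5*2*3.835^2 = 14.71 J

14.71 J


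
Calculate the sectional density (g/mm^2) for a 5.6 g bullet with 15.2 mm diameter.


SD = m/d^2 = 5.6/15.2^2 = 0.02424 g/mm^2

0.02424 g/mm^2


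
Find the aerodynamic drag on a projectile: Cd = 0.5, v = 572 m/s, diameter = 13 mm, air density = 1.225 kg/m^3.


A = pi*(d/2)^2 = pi*(13/2000)^2 = 1.32732e-04 m^2
Fd = 0.5*Cd*rho*A*v^2 = 0.5*0.5*1.225*1.32732e-04*572^2 = 13.3 N

13.3 N


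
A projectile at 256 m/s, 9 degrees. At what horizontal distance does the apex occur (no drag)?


R = v0^2*sin(2*theta)/g = 256^2*sin(2*9°)/9.81 = 2064.4 m
apex_dist = R/2 = 2064.4/2 = 1032 m

1032 m


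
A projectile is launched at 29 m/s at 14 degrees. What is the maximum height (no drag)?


H = (v0*sin(theta))^2 / (2g) = (29*sin(14°))^2 / (2*9.81) = 2.509 m

2.509 m


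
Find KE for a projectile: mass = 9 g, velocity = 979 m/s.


E = 0.5*m*v^2 = 0.5*0.009*979^2 = 4313 J

4313 J


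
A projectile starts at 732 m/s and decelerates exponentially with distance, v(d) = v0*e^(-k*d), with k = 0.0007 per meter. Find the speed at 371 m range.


v = v0*exp(-k*d) = 732*exp(-0.0007*371) = 564.6 m/s

564.6 m/s


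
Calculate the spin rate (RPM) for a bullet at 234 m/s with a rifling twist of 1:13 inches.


twist_m = 13*0.0254 = 0.3302 m
spin = v/twist = 234/0.3302 = 708.6614 rev/s
RPM = spin*60 = 708.6614*60 ≈ 42520 RPM

42520 RPM


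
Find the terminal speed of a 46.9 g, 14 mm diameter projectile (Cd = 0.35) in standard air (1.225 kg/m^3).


A = pi*(d/2)^2 = pi*(14/2000)^2 = 1.53938e-04 m^2
vt = sqrt(2mg/(Cd*rho*A)) = sqrt(2*0.0469*9.81/(0.35 * 1.225 * 1.53938e-04)) = 118.1 m/s

118.1 m/s


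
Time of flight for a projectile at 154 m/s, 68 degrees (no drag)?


T = 2*v0*sin(theta)/g = 2*154*sin(68°)/9.81 = 29.11 s

29.11 s


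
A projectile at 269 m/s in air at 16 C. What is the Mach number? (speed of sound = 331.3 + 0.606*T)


a = 331.3 + 0.606*(16) = 340.996 m/s
M = v/a = 269/340.996 = 0.7889

0.7889


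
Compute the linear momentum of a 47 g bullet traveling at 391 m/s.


p = m*v = 0.047*391 = 18.38 kg·m/s

18.38 kg·m/s


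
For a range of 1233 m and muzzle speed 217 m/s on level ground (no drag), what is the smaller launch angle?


sin(2*theta) = R*g/v0^2 = 1233*9.81/217^2 = 0.25687, theta = arcsin(0.25687)/2 = 7.442°

7.442 degrees


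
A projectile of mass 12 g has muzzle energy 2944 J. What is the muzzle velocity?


v = sqrt(2*E/m) = sqrt(2*2944/0.012) = 700.5 m/s

700.5 m/s


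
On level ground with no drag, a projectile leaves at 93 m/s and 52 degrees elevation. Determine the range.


R = v0^2 * sin(2*theta) / g = 93^2 * sin(2*52°) / 9.81 = 855.5 m

855.5 m


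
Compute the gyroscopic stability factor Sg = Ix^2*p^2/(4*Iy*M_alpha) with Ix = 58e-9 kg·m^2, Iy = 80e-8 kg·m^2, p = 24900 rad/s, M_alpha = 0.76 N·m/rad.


Sg = Ix^2 * p^2 / (4 * Iy * M_alpha) = (58e-9)^2 * 24900^2 / (4 * 80e-8 * 0.76) = 0.8576

0.8576


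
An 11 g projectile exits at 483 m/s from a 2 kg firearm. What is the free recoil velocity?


v_recoil = m_p * v_p / m_gun = 0.011 * 483 / 2 = 2.656 m/s

2.656 m/s


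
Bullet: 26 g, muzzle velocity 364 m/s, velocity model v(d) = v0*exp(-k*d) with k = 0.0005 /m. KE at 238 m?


v = v0*exp(-k*d) = 364*exp(-0.0005*238) = 323.162 m/s
E = 0.5*m*v^2 = 0.5*0.026*323.162^2 = 1358 J

1358 J


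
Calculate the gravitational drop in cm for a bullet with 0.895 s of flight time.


drop = 0.5*g*t^2 = 0.5*9.81*0.895^2 = 3.92903 m ≈ 392.9 cm

392.9 cm


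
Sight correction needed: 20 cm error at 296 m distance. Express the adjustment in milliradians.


1 mrad subtends 1 cm per 10 m of range, so adj = error_cm / (dist_m / 10) = 20 / (296/10) = 0.6757 mrad

0.6757 mrad


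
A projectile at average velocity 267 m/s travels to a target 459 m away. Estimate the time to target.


t = d/v = 459/267 = 1.719 s

1.719 s


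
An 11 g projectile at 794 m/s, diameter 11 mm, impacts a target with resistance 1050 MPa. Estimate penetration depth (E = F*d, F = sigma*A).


A = pi*(d/2)^2 = pi*(11/2)^2 = 95.0332 mm^2
E = 0.5*m*v^2 = 0.5*0.011*794^2 = 3467.4 J
depth = E/(sigma*A) = 3467.4 J / (1050 MPa * 95.0332 mm^2) = 3467.4/(1050 * 95.0332) m = 0.0347487 m ≈ 34.75 mm

34.75 mm


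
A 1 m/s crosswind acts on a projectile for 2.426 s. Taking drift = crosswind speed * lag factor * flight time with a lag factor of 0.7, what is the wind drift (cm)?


drift = v_wind * lag * t = 1 * 0.7 * 2.426 = 1.6982 m ≈ 169.8 cm

169.8 cm


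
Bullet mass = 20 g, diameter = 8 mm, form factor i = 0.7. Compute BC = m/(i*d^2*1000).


BC = m/(i*d^2*1000) = 20/(0.7 * 8^2 * 1000) = 0.0004464

0.0004464


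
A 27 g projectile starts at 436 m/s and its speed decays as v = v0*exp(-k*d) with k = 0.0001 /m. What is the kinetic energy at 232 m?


v = v0*exp(-k*d) = 436*exp(-0.0001*232) = 426.001 m/s
E = 0.5*m*v^2 = 0.5*0.027*426.001^2 = 2450 J

2450 J


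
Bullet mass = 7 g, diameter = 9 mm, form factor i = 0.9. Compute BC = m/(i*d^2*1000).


BC = m/(i*d^2*1000) = 7/(0.9 * 9^2 * 1000) = 9.602e-05

9.602e-05


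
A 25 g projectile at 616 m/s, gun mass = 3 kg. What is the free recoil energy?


v_r = m_p*v_p/m_gun = 0.025*616/3 = 5.13333 m/s, E_r = 0.5*m_gun*v_r^2 = 0.5*3*5.13333^2 = 39.53 J

39.53 J


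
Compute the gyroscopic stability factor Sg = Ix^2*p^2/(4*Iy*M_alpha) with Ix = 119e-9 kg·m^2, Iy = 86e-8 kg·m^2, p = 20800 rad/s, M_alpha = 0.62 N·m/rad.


Sg = Ix^2 * p^2 / (4 * Iy * M_alpha) = (119e-9)^2 * 20800^2 / (4 * 86e-8 * 0.62) = 2.873

2.873


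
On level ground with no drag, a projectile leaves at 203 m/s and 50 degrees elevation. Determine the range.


R = v0^2 * sin(2*theta) / g = 203^2 * sin(2*50°) / 9.81 = 4137 m

4137 m


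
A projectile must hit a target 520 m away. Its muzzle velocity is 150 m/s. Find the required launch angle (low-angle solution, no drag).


sin(2*theta) = R*g/v0^2 = 520*9.81/150^2 = 0.22672, theta = arcsin(0.22672)/2 = 6.552°

6.552 degrees


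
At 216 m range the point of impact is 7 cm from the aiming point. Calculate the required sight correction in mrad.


1 mrad subtends 1 cm per 10 m of range, so adj = error_cm / (dist_m / 10) = 7 / (216/10) = 0.3241 mrad

0.3241 mrad


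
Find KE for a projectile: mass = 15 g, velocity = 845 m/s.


E = 0.5*m*v^2 = 0.5*0.015*845^2 = 5355 J

5355 J


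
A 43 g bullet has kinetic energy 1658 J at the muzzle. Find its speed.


v = sqrt(2*E/m) = sqrt(2*1658/0.043) = 277.7 m/s

277.7 m/s


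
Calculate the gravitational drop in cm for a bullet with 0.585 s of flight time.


drop = 0.5*g*t^2 = 0.5*9.81*0.585^2 = 1.67861 m ≈ 167.9 cm

167.9 cm


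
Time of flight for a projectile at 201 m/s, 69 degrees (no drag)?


T = 2*v0*sin(theta)/g = 2*201*sin(69°)/9.81 = 38.26 s

38.26 s


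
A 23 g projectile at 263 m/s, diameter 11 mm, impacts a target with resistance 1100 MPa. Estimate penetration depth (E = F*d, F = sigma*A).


A = pi*(d/2)^2 = pi*(11/2)^2 = 95.0332 mm^2
E = 0.5*m*v^2 = 0.5*0.023*263^2 = 795.443 J
depth = E/(sigma*A) = 795.443 J / (1100 MPa * 95.0332 mm^2) = 795.443/(1100 * 95.0332) m = 0.00760924 m ≈ 7.609 mm

7.609 mm


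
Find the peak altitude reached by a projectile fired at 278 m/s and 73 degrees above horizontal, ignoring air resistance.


H = (v0*sin(theta))^2 / (2g) = (278*sin(73°))^2 / (2*9.81) = 3602 m

3602 m


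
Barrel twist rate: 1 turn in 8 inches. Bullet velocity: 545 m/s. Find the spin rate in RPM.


twist_m = 8*0.0254 = 0.2032 m
spin = v/twist = 545/0.2032 = 2682.087 rev/s
RPM = spin*60 = 2682.087*60 ≈ 160925 RPM

160925 RPM


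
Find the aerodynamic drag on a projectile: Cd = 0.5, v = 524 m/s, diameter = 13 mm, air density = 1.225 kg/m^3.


A = pi*(d/2)^2 = pi*(13/2000)^2 = 1.32732e-04 m^2
Fd = 0.5*Cd*rho*A*v^2 = 0.5*0.5*1.225*1.32732e-04*524^2 = 11.16 N

11.16 N


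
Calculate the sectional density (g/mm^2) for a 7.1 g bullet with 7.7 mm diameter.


SD = m/d^2 = 7.1/7.7^2 = 0.1198 g/mm^2

0.1198 g/mm^2
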